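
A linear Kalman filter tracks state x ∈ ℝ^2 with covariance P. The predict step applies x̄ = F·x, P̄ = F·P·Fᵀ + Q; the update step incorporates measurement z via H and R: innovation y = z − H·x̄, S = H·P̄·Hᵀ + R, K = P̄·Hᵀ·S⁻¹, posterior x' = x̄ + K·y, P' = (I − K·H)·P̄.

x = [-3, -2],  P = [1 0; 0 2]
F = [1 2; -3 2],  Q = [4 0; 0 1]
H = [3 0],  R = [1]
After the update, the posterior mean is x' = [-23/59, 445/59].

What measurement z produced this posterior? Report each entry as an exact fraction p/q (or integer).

x̄ = F·x = [-7, 5]
P̄ = F·P·Fᵀ + Q = [13 5; 5 18]
S = H·P̄·Hᵀ + R = [118]
K = P̄·Hᵀ·S⁻¹ = [39/118; 15/118]
x' − x̄ = [390/59, 150/59] = K·y
y = (KᵀK)⁻¹·Kᵀ·(x' − x̄) = [20]
z = y + H·x̄ = [20] + [-21] = [-1]

z = [-1]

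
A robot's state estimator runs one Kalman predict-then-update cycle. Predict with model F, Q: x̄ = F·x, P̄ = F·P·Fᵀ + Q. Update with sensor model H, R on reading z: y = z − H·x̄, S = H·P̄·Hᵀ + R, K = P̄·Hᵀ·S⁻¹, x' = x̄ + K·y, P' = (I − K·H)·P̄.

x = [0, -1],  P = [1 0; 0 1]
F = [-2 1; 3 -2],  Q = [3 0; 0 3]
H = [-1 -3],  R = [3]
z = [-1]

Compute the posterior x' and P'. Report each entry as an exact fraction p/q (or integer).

x' = [-43/107, 54/107]
P' = [600/107 -216/107; -216/107 112/107]

x̄ = F·x = [-1, 2]
P̄ = F·P·Fᵀ + Q = [8 -8; -8 16]
y = z − H·x̄ = [4]
S = H·P̄·Hᵀ + R = [107]
K = P̄·Hᵀ·S⁻¹ = [16/107; -40/107]
x' = x̄ + K·y = [-43/107, 54/107]
P' = (I − K·H)·P̄ = [600/107 -216/107; -216/107 112/107]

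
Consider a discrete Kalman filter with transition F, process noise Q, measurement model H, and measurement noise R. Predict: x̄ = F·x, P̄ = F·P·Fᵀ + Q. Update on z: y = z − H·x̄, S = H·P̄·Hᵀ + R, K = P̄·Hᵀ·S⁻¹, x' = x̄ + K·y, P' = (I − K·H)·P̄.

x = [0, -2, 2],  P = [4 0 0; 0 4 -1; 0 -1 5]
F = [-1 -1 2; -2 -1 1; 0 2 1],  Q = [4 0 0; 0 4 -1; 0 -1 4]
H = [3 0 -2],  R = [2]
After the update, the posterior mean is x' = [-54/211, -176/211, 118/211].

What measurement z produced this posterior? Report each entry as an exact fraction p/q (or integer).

x̄ = F·x = [6, 4, -2]
P̄ = F·P·Fᵀ + Q = [36 25 -1; 25 31 -5; -1 -5 21]
S = H·P̄·Hᵀ + R = [422]
K = P̄·Hᵀ·S⁻¹ = [55/211; 85/422; -45/422]
x' − x̄ = [-1320/211, -1020/211, 540/211] = K·y
y = (KᵀK)⁻¹·Kᵀ·(x' − x̄) = [-24]
z = y + H·x̄ = [-24] + [22] = [-2]

z = [-2]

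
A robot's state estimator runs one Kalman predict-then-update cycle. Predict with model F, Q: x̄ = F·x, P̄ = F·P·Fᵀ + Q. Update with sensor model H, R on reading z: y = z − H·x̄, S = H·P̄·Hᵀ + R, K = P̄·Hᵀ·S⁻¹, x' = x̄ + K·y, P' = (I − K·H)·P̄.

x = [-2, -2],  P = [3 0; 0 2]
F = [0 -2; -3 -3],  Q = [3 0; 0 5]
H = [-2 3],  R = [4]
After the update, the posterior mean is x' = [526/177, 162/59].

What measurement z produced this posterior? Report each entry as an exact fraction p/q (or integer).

x̄ = F·x = [4, 12]
P̄ = F·P·Fᵀ + Q = [11 12; 12 50]
S = H·P̄·Hᵀ + R = [354]
K = P̄·Hᵀ·S⁻¹ = [7/177; 21/59]
x' − x̄ = [-182/177, -546/59] = K·y
y = (KᵀK)⁻¹·Kᵀ·(x' − x̄) = [-26]
z = y + H·x̄ = [-26] + [28] = [2]

z = [2]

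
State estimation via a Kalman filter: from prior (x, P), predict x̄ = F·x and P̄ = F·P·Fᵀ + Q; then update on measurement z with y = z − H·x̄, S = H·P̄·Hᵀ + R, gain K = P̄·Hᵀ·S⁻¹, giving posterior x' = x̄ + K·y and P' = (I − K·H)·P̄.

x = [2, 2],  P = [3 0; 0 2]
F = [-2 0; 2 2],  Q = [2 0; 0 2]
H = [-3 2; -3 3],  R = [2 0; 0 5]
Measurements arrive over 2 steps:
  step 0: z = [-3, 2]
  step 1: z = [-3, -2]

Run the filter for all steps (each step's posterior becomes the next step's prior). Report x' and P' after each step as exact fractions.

step 0: x' = [1735/726, 2771/1089], P' = [177/121 646/363; 646/363 2638/1089]
step 1: x' = [544331/1004279, -385115/1004279], P' = [862277/1004279 1026882/1004279; 1026882/1004279 1480642/1004279]

step 0: x̄ = F·x = [-4, 8]
step 0: P̄ = F·P·Fᵀ + Q = [14 -12; -12 22]
step 0: y = z − H·x̄ = [-31, -34]
step 0: S = H·P̄·Hᵀ + R = [360 438; 438 545]
step 0: K = P̄·Hᵀ·S⁻¹ = [-301/726 23/121; -269/1089 140/363]
step 0: x' = x̄ + K·y = [1735/726, 2771/1089]
step 0: P' = (I − K·H)·P̄ = [177/121 646/363; 646/363 2638/1089]
step 1: x̄ = F·x = [-1735/363, 977/99]
step 1: P̄ = F·P·Fᵀ + Q = [950/121 -428/33; -428/33 286/9]
step 1: y = z − H·x̄ = [-40376/1089, -16678/363]
step 1: S = H·P̄·Hᵀ + R = [387040/1089 165482/363; 165482/363 72009/121]
step 1: K = P̄·Hᵀ·S⁻¹ = [-533067/2008558 98763/1004279; -59681/1004279 272256/1004279]
step 1: x' = x̄ + K·y = [544331/1004279, -385115/1004279]
step 1: P' = (I − K·H)·P̄ = [862277/1004279 1026882/1004279; 1026882/1004279 1480642/1004279]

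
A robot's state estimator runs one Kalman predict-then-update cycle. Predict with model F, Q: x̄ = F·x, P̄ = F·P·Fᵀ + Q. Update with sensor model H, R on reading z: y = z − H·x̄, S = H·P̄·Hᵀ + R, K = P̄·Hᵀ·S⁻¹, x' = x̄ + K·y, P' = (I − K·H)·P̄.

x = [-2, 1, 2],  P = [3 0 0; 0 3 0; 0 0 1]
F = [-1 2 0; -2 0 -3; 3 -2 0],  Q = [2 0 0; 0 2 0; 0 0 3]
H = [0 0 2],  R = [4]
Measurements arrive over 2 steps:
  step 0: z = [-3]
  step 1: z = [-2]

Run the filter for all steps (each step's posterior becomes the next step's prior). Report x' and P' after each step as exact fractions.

step 0: x' = [71/86, -203/43, -71/43], P' = [290/43 -120/43 -21/43; -120/43 665/43 -18/43; -21/43 -18/43 42/43]
step 1: x' = [-6328/3441, 1083/148, -12653/13764], P' = [46942/3441 -250/37 -2245/3441; -250/37 1217/74 -23/74; -2245/3441 -23/74 6839/6882]

step 0: x̄ = F·x = [4, -2, -8]
step 0: P̄ = F·P·Fᵀ + Q = [17 6 -21; 6 23 -18; -21 -18 42]
step 0: y = z − H·x̄ = [13]
step 0: S = H·P̄·Hᵀ + R = [172]
step 0: K = P̄·Hᵀ·S⁻¹ = [-21/86; -9/43; 21/43]
step 0: x' = x̄ + K·y = [71/86, -203/43, -71/43]
step 0: P' = (I − K·H)·P̄ = [290/43 -120/43 -21/43; -120/43 665/43 -18/43; -21/43 -18/43 42/43]
step 1: x̄ = F·x = [-883/86, 142/43, 1025/86]
step 1: P̄ = F·P·Fᵀ + Q = [3516/43 1105/43 -4490/43; 1105/43 1372/43 -2139/43; -4490/43 -2139/43 6839/43]
step 1: y = z − H·x̄ = [-1111/43]
step 1: S = H·P̄·Hᵀ + R = [27528/43]
step 1: K = P̄·Hᵀ·S⁻¹ = [-2245/6882; -23/148; 6839/13764]
step 1: x' = x̄ + K·y = [-6328/3441, 1083/148, -12653/13764]
step 1: P' = (I − K·H)·P̄ = [46942/3441 -250/37 -2245/3441; -250/37 1217/74 -23/74; -2245/3441 -23/74 6839/6882]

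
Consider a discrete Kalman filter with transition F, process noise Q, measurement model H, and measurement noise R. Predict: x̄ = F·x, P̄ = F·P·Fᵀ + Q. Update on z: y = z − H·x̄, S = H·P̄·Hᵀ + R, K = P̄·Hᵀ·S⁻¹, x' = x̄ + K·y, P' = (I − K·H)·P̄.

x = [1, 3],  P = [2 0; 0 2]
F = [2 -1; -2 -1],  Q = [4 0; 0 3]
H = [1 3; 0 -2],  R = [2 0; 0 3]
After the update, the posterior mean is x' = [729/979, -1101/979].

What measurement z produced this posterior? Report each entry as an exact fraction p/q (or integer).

x̄ = F·x = [-1, -5]
P̄ = F·P·Fᵀ + Q = [14 -6; -6 13]
S = H·P̄·Hᵀ + R = [97 -66; -66 55]
K = P̄·Hᵀ·S⁻¹ = [52/89 900/979; 9/89 -344/979]
x' − x̄ = [1708/979, 3794/979] = K·y
y = (KᵀK)⁻¹·Kᵀ·(x' − x̄) = [14, -7]
z = y + H·x̄ = [14, -7] + [-16, 10] = [-2, 3]

z = [-2, 3]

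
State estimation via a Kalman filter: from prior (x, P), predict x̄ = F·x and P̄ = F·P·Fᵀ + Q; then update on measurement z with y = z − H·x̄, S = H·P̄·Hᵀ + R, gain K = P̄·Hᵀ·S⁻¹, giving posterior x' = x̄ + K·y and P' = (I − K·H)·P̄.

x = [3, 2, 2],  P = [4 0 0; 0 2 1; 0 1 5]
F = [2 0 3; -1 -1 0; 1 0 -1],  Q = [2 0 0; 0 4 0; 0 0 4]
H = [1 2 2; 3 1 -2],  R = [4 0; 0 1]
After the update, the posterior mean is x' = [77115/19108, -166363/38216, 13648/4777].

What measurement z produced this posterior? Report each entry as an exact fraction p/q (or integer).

x̄ = F·x = [12, -5, 1]
P̄ = F·P·Fᵀ + Q = [63 -11 -7; -11 10 -3; -7 -3 13]
S = H·P̄·Hᵀ + R = [63 58; 58 660]
K = P̄·Hᵀ·S⁻¹ = [1671/9554 5265/19108; 1483/19108 -1245/38216; 1435/4777 -488/4777]
x' − x̄ = [-152181/19108, 24717/38216, 8871/4777] = K·y
y = (KᵀK)⁻¹·Kᵀ·(x' − x̄) = [-3, -27]
z = y + H·x̄ = [-3, -27] + [4, 29] = [1, 2]

z = [1, 2]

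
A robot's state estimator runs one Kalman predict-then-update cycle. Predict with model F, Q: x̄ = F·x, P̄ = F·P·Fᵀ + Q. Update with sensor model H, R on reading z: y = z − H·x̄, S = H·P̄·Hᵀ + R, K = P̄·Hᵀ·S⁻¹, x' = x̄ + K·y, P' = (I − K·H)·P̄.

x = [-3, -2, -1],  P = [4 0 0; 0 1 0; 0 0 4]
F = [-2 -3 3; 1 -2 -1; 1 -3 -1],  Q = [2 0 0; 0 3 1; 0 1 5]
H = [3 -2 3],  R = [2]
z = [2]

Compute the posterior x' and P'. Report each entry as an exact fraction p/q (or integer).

x' = [-519/617, 2125/617, 2369/617]
P' = [5015/617 -3670/617 -7339/617; -3670/617 8526/617 9336/617; -7339/617 9336/617 13565/617]

x̄ = F·x = [9, 2, 4]
P̄ = F·P·Fᵀ + Q = [63 -14 -11; -14 15 15; -11 15 22]
y = z − H·x̄ = [-33]
S = H·P̄·Hᵀ + R = [617]
K = P̄·Hᵀ·S⁻¹ = [184/617; -27/617; 3/617]
x' = x̄ + K·y = [-519/617, 2125/617, 2369/617]
P' = (I − K·H)·P̄ = [5015/617 -3670/617 -7339/617; -3670/617 8526/617 9336/617; -7339/617 9336/617 13565/617]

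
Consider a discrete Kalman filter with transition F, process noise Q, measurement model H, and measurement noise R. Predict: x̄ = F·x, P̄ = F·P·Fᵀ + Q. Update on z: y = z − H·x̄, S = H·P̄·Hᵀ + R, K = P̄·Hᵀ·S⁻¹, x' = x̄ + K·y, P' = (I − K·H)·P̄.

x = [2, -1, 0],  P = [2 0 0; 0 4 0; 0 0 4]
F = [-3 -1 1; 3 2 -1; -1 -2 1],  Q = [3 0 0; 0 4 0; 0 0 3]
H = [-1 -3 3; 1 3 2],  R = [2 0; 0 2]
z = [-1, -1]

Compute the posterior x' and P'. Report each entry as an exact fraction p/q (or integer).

x' = [-190765/53677, 62136/53677, -18970/53677]
P' = [658608/53677 -223190/53677 886/53677; -223190/53677 81710/53677 1008/53677; 886/53677 1008/53677 8400/53677]

x̄ = F·x = [-5, 4, 0]
P̄ = F·P·Fᵀ + Q = [29 -30 18; -30 42 -26; 18 -26 25]
y = z − H·x̄ = [6, -8]
S = H·P̄·Hᵀ + R = [814 -137; -137 89]
K = P̄·Hᵀ·S⁻¹ = [6810/53677 -4595/53677; -9458/53677 11978/53677; 10645/53677 10355/53677]
x' = x̄ + K·y = [-190765/53677, 62136/53677, -18970/53677]
P' = (I − K·H)·P̄ = [658608/53677 -223190/53677 886/53677; -223190/53677 81710/53677 1008/53677; 886/53677 1008/53677 8400/53677]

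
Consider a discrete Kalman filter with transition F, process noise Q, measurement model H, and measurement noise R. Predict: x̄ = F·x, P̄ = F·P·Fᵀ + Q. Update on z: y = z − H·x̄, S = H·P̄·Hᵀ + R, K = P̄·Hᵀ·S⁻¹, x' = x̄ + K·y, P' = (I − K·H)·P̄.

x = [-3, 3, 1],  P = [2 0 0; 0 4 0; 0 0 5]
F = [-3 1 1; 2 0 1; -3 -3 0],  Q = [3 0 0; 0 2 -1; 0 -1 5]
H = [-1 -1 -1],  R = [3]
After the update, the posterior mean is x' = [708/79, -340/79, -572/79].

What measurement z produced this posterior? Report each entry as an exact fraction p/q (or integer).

z = [3]

x̄ = F·x = [13, -5, 0]
P̄ = F·P·Fᵀ + Q = [30 -7 6; -7 15 -13; 6 -13 59]
S = H·P̄·Hᵀ + R = [79]
K = P̄·Hᵀ·S⁻¹ = [-29/79; 5/79; -52/79]
x' − x̄ = [-319/79, 55/79, -572/79] = K·y
y = (KᵀK)⁻¹·Kᵀ·(x' − x̄) = [11]
z = y + H·x̄ = [11] + [-8] = [3]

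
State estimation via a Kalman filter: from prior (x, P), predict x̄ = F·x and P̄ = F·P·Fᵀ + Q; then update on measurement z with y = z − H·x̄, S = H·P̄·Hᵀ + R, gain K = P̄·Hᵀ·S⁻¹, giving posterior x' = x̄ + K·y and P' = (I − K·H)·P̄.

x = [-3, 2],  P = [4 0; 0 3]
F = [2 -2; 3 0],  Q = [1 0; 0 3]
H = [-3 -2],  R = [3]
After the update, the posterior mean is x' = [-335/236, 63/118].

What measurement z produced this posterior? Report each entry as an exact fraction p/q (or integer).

z = [3]

x̄ = F·x = [-10, -9]
P̄ = F·P·Fᵀ + Q = [29 24; 24 39]
S = H·P̄·Hᵀ + R = [708]
K = P̄·Hᵀ·S⁻¹ = [-45/236; -25/118]
x' − x̄ = [2025/236, 1125/118] = K·y
y = (KᵀK)⁻¹·Kᵀ·(x' − x̄) = [-45]
z = y + H·x̄ = [-45] + [48] = [3]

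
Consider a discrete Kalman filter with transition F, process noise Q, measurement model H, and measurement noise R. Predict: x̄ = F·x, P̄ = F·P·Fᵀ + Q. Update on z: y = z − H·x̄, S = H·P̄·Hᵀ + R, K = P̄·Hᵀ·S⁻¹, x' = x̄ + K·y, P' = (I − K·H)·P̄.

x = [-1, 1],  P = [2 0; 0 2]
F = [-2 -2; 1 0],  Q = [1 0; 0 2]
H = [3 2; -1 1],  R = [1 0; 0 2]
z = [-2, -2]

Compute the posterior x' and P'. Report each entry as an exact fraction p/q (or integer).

x' = [541/1573, -2361/1573]
P' = [502/1573 -580/1573; -580/1573 996/1573]

x̄ = F·x = [0, -1]
P̄ = F·P·Fᵀ + Q = [17 -4; -4 4]
y = z − H·x̄ = [0, -1]
S = H·P̄·Hᵀ + R = [122 -47; -47 31]
K = P̄·Hᵀ·S⁻¹ = [346/1573 -541/1573; 252/1573 788/1573]
x' = x̄ + K·y = [541/1573, -2361/1573]
P' = (I − K·H)·P̄ = [502/1573 -580/1573; -580/1573 996/1573]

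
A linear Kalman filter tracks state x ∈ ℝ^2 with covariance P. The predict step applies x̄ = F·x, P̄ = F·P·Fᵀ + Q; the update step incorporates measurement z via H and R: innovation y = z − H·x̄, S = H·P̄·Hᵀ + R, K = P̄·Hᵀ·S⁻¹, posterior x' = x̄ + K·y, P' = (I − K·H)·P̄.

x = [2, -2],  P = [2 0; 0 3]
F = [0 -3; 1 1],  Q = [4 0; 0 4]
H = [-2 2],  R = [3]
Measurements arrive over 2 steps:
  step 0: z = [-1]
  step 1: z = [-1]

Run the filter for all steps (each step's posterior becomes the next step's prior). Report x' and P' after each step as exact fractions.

step 0: x̄ = F·x = [6, 0]
step 0: P̄ = F·P·Fᵀ + Q = [31 -9; -9 9]
step 0: y = z − H·x̄ = [11]
step 0: S = H·P̄·Hᵀ + R = [235]
step 0: K = P̄·Hᵀ·S⁻¹ = [-16/47; 36/235]
step 0: x' = x̄ + K·y = [106/47, 396/235]
step 0: P' = (I − K·H)·P̄ = [177/47 153/47; 153/47 819/235]
step 1: x̄ = F·x = [-1188/235, 926/235]
step 1: P̄ = F·P·Fᵀ + Q = [8311/235 -4752/235; -4752/235 4174/235]
step 1: y = z − H·x̄ = [-4463/235]
step 1: S = H·P̄·Hᵀ + R = [88661/235]
step 1: K = P̄·Hᵀ·S⁻¹ = [-26126/88661; 17852/88661]
step 1: x' = x̄ + K·y = [47962/88661, 10326/88661]
step 1: P' = (I − K·H)·P̄ = [231037/88661 191848/88661; 191848/88661 218626/88661]

step 0: x' = [106/47, 396/235], P' = [177/47 153/47; 153/47 819/235]
step 1: x' = [47962/88661, 10326/88661], P' = [231037/88661 191848/88661; 191848/88661 218626/88661]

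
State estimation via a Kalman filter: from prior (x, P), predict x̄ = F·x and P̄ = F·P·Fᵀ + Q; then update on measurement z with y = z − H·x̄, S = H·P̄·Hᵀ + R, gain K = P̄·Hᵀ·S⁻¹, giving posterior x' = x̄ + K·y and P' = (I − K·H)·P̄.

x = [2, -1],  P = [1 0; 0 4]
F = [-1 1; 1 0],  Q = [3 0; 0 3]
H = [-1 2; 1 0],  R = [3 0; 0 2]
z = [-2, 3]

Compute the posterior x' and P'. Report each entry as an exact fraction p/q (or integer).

x̄ = F·x = [-3, 2]
P̄ = F·P·Fᵀ + Q = [8 -1; -1 4]
y = z − H·x̄ = [-9, 6]
S = H·P̄·Hᵀ + R = [31 -10; -10 10]
K = P̄·Hᵀ·S⁻¹ = [-2/21 74/105; 8/21 59/210]
x' = x̄ + K·y = [73/35, 9/35]
P' = (I − K·H)·P̄ = [148/105 59/105; 59/105 179/210]

x' = [73/35, 9/35]
P' = [148/105 59/105; 59/105 179/210]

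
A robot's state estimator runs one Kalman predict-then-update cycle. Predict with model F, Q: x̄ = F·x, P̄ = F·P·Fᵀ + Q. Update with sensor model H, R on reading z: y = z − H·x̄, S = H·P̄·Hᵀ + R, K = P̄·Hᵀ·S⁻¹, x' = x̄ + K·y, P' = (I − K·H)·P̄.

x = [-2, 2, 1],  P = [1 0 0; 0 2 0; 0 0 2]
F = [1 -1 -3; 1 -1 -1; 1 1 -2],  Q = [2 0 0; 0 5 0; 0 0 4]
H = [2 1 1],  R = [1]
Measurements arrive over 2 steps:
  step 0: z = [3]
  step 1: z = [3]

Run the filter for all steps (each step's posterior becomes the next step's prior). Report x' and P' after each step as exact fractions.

step 0: x̄ = F·x = [-7, -5, -2]
step 0: P̄ = F·P·Fᵀ + Q = [23 9 11; 9 10 3; 11 3 15]
step 0: y = z − H·x̄ = [24]
step 0: S = H·P̄·Hᵀ + R = [204]
step 0: K = P̄·Hᵀ·S⁻¹ = [11/34; 31/204; 10/51]
step 0: x' = x̄ + K·y = [13/17, -23/17, 46/17]
step 0: P' = (I − K·H)·P̄ = [28/17 -35/34 -33/17; -35/34 1079/204 -157/51; -33/17 -157/51 365/51]
step 1: x̄ = F·x = [-6, -10/17, -6]
step 1: P̄ = F·P·Fᵀ + Q = [823/12 311/12 625/12; 311/12 3851/204 161/12; 625/12 161/12 691/12]
step 1: y = z − H·x̄ = [367/17]
step 1: S = H·P̄·Hᵀ + R = [35222/51]
step 1: K = P̄·Hᵀ·S⁻¹ = [21947/70444; 8581/70444; 17867/70444]
step 1: x' = x̄ + K·y = [51133/70444, 143811/70444, -36947/70444]
step 1: P' = (I − K·H)·P̄ = [218043/140888 -41343/140888 -350849/140888; -41343/140888 1215811/140888 -1115963/140888; -350849/140888 -1115963/140888 1853395/140888]

step 0: x' = [13/17, -23/17, 46/17], P' = [28/17 -35/34 -33/17; -35/34 1079/204 -157/51; -33/17 -157/51 365/51]
step 1: x' = [51133/70444, 143811/70444, -36947/70444], P' = [218043/140888 -41343/140888 -350849/140888; -41343/140888 1215811/140888 -1115963/140888; -350849/140888 -1115963/140888 1853395/140888]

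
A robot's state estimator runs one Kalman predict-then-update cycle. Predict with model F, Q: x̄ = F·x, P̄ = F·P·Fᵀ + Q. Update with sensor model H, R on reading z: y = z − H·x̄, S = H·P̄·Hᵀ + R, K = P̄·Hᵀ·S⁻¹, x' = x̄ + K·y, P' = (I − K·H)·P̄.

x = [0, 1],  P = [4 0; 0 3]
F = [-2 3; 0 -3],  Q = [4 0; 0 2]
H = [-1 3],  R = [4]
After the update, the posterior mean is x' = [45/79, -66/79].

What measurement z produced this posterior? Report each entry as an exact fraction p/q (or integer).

x̄ = F·x = [3, -3]
P̄ = F·P·Fᵀ + Q = [47 -27; -27 29]
S = H·P̄·Hᵀ + R = [474]
K = P̄·Hᵀ·S⁻¹ = [-64/237; 19/79]
x' − x̄ = [-192/79, 171/79] = K·y
y = (KᵀK)⁻¹·Kᵀ·(x' − x̄) = [9]
z = y + H·x̄ = [9] + [-12] = [-3]

z = [-3]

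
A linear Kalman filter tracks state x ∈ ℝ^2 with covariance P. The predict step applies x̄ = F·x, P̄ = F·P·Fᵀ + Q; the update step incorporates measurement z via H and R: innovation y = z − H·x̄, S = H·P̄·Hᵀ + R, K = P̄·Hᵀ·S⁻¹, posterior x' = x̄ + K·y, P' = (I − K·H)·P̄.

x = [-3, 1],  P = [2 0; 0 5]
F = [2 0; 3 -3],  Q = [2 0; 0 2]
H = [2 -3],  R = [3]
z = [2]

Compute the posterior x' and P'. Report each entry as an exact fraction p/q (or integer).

x̄ = F·x = [-6, -12]
P̄ = F·P·Fᵀ + Q = [10 12; 12 65]
y = z − H·x̄ = [-22]
S = H·P̄·Hᵀ + R = [484]
K = P̄·Hᵀ·S⁻¹ = [-4/121; -171/484]
x' = x̄ + K·y = [-58/11, -93/22]
P' = (I − K·H)·P̄ = [1146/121 768/121; 768/121 2219/484]

x' = [-58/11, -93/22]
P' = [1146/121 768/121; 768/121 2219/484]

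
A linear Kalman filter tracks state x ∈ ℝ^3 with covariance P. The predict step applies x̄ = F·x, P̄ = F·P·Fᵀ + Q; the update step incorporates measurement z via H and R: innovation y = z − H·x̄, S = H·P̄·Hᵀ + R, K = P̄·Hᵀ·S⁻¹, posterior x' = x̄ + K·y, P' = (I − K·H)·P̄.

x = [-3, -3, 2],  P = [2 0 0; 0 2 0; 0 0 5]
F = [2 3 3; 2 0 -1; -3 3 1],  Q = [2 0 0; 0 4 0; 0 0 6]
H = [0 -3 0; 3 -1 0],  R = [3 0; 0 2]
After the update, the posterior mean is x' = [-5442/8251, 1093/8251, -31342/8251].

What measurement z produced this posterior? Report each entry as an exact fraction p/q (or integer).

x̄ = F·x = [-9, -8, 2]
P̄ = F·P·Fᵀ + Q = [73 -7 21; -7 17 -17; 21 -17 47]
S = H·P̄·Hᵀ + R = [156 114; 114 718]
K = P̄·Hᵀ·S⁻¹ = [-1781/16502 5477/16502; -5381/16502 -19/16502; 4583/16502 1111/16502]
x' − x̄ = [68817/8251, 67101/8251, -47844/8251] = K·y
y = (KᵀK)⁻¹·Kᵀ·(x' − x̄) = [-25, 17]
z = y + H·x̄ = [-25, 17] + [24, -19] = [-1, -2]

z = [-1, -2]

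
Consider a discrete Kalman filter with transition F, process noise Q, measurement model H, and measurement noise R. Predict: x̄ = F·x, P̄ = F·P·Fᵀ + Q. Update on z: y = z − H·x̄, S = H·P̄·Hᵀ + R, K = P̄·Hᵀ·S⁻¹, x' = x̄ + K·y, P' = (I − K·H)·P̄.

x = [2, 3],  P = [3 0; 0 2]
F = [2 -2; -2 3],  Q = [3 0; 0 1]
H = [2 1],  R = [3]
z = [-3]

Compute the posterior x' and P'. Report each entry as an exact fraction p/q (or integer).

x' = [-74/15, 109/15]
P' = [103/15 -173/15; -173/15 641/30]

x̄ = F·x = [-2, 5]
P̄ = F·P·Fᵀ + Q = [23 -24; -24 31]
y = z − H·x̄ = [-4]
S = H·P̄·Hᵀ + R = [30]
K = P̄·Hᵀ·S⁻¹ = [11/15; -17/30]
x' = x̄ + K·y = [-74/15, 109/15]
P' = (I − K·H)·P̄ = [103/15 -173/15; -173/15 641/30]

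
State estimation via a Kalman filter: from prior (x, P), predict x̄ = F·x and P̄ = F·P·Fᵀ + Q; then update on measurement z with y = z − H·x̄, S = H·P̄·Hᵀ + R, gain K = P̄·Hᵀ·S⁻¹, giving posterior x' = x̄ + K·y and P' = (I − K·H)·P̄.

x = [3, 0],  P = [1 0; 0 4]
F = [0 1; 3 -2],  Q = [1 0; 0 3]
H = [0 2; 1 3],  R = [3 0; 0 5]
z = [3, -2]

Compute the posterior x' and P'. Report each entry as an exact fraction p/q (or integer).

x̄ = F·x = [0, 9]
P̄ = F·P·Fᵀ + Q = [5 -8; -8 28]
y = z − H·x̄ = [-15, -29]
S = H·P̄·Hᵀ + R = [115 152; 152 214]
K = P̄·Hᵀ·S⁻¹ = [-268/753 247/1506; 72/251 38/251]
x' = x̄ + K·y = [877/1506, 77/251]
P' = (I − K·H)·P̄ = [3647/1506 -134/251; -134/251 108/251]

x' = [877/1506, 77/251]
P' = [3647/1506 -134/251; -134/251 108/251]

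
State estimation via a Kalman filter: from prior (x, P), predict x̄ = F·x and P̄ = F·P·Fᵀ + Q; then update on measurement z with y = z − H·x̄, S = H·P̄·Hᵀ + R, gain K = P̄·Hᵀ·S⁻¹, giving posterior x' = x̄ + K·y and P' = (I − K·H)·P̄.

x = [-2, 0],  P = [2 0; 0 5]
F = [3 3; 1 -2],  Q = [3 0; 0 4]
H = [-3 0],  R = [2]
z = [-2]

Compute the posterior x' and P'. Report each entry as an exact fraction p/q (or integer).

x' = [96/149, -658/149]
P' = [33/149 -12/149; -12/149 2578/149]

x̄ = F·x = [-6, -2]
P̄ = F·P·Fᵀ + Q = [66 -24; -24 26]
y = z − H·x̄ = [-20]
S = H·P̄·Hᵀ + R = [596]
K = P̄·Hᵀ·S⁻¹ = [-99/298; 18/149]
x' = x̄ + K·y = [96/149, -658/149]
P' = (I − K·H)·P̄ = [33/149 -12/149; -12/149 2578/149]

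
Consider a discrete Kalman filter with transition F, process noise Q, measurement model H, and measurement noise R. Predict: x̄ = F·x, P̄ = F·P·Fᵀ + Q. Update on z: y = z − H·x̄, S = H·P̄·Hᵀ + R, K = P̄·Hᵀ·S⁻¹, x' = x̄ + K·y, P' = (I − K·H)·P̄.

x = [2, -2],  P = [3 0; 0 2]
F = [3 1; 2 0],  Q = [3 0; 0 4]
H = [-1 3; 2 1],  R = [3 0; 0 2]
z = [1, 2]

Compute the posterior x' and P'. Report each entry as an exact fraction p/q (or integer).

x̄ = F·x = [4, 4]
P̄ = F·P·Fᵀ + Q = [32 18; 18 16]
y = z − H·x̄ = [-7, -10]
S = H·P̄·Hᵀ + R = [71 74; 74 218]
K = P̄·Hᵀ·S⁻¹ = [-212/1667 699/1667; 1346/5001 736/5001]
x' = x̄ + K·y = [1162/1667, 1074/1667]
P' = (I − K·H)·P̄ = [690/1667 18/1667; 18/1667 1364/5001]

x' = [1162/1667, 1074/1667]
P' = [690/1667 18/1667; 18/1667 1364/5001]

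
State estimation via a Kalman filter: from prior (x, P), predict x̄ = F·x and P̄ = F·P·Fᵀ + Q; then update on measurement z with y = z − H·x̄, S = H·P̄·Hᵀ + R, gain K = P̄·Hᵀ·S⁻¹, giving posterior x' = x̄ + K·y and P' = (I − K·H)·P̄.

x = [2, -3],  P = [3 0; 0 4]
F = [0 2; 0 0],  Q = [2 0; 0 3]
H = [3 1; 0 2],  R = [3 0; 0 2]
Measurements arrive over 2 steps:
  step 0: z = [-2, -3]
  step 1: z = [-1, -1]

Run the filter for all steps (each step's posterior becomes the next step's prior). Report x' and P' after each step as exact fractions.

step 0: x̄ = F·x = [-6, 0]
step 0: P̄ = F·P·Fᵀ + Q = [18 0; 0 3]
step 0: y = z − H·x̄ = [16, -3]
step 0: S = H·P̄·Hᵀ + R = [168 6; 6 14]
step 0: K = P̄·Hᵀ·S⁻¹ = [63/193 -27/193; 1/386 165/386]
step 0: x' = x̄ + K·y = [-69/193, -479/386]
step 0: P' = (I − K·H)·P̄ = [72/193 -27/193; -27/193 165/386]
step 1: x̄ = F·x = [-479/193, 0]
step 1: P̄ = F·P·Fᵀ + Q = [716/193 0; 0 3]
step 1: y = z − H·x̄ = [1244/193, -1]
step 1: S = H·P̄·Hᵀ + R = [7602/193 6; 6 14]
step 1: K = P̄·Hᵀ·S⁻¹ = [1253/4145 -537/4145; 193/16580 7023/16580]
step 1: x' = x̄ + K·y = [-1674/4145, -5779/16580]
step 1: P' = (I − K·H)·P̄ = [1432/4145 -537/4145; -537/4145 7023/16580]

step 0: x' = [-69/193, -479/386], P' = [72/193 -27/193; -27/193 165/386]
step 1: x' = [-1674/4145, -5779/16580], P' = [1432/4145 -537/4145; -537/4145 7023/16580]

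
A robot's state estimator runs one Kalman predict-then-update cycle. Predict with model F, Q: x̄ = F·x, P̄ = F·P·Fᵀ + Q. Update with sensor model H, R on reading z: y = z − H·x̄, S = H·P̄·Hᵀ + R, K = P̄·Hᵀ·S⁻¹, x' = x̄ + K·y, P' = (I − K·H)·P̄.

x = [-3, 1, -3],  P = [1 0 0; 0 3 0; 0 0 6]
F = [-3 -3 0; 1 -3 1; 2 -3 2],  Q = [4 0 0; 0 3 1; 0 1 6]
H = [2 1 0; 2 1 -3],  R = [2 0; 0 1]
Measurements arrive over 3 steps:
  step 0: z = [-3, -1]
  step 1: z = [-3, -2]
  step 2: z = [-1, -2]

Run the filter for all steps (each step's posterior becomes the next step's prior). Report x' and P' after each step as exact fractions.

step 0: x' = [4775/98324, -76118/24581, -70269/98324], P' = [120089/98324 -43257/24581 19773/98324; -43257/24581 101762/24581 6381/24581; 19773/98324 6381/24581 32573/98324]
step 1: x' = [-3266438917/4775628388, -3134200329/2387814194, -299173268/1193907097], P' = [5362450489/4775628388 -3864173385/2387814194 214670727/1193907097; -3864173385/2387814194 4729504319/1193907097 359809418/1193907097; 214670727/1193907097 359809418/1193907097 395527121/1193907097]
step 2: x' = [5598942656375/218697755034167, -187488485364441/218697755034167, 81574513709332/218697755034167], P' = [244878533897033/218697755034167 -352288172546034/218697755034167 39457998423741/218697755034167; -352288172546034/218697755034167 862603636378206/218697755034167 65622286936982/218697755034167; 39457998423741/218697755034167 65622286936982/218697755034167 72436014367668/218697755034167]

step 0: x̄ = F·x = [6, -9, -15]
step 0: P̄ = F·P·Fᵀ + Q = [40 24 21; 24 37 42; 21 42 61]
step 0: y = z − H·x̄ = [-6, -49]
step 0: S = H·P̄·Hᵀ + R = [295 41; 41 339]
step 0: K = P̄·Hᵀ·S⁻¹ = [33575/98324 7831/98324; 7624/24581 -3895/24581; 32535/98324 -32649/98324]
step 0: x' = x̄ + K·y = [4775/98324, -76118/24581, -70269/98324]
step 0: P' = (I − K·H)·P̄ = [120089/98324 -43257/24581 19773/98324; -43257/24581 101762/24581 6381/24581; 19773/98324 6381/24581 32573/98324]
step 1: x̄ = F·x = [899091/98324, 423961/49162, 195607/24581]
step 1: P̄ = F·P·Fᵀ + Q = [2023025/98324 1064553/49162 538008/24581; 1064553/49162 1258909/24581 1368427/24581; 538008/24581 1368427/24581 1698064/24581]
step 1: y = z − H·x̄ = [-735269/24581, -123867/24581]
step 1: S = H·P̄·Hᵀ + R = [5460202/24581 -1922289/24581; -1922289/24581 6051539/24581]
step 1: K = P̄·Hᵀ·S⁻¹ = [374569276/1193907097 105126371/1193907097; 432665467/1193907097 -214097320/1193907097; 394575436/1193907097 -397430491/1193907097]
step 1: x' = x̄ + K·y = [-3266438917/4775628388, -3134200329/2387814194, -299173268/1193907097]
step 1: P' = (I − K·H)·P̄ = [5362450489/4775628388 -3864173385/2387814194 214670727/1193907097; -3864173385/2387814194 4729504319/1193907097 359809418/1193907097; 214670727/1193907097 359809418/1193907097 395527121/1193907097]
step 2: x̄ = F·x = [28604518725/4775628388, 14342069985/4775628388, 2469734499/1193907097]
step 2: P̄ = F·P·Fᵀ + Q = [98516481577/4775628388 100910961657/4775628388 25278722190/1193907097; 100910961657/4775628388 230985620025/4775628388 62240903833/1193907097; 25278722190/1193907097 62240903833/1193907097 77258233536/1193907097]
step 2: y = z − H·x̄ = [-1440127091/90106196, -51465550223/4775628388]
step 2: S = H·P̄·Hᵀ + R = [19589559429/90106196 -6129901615/90106196; -6129901615/90106196 1107607071533/4775628388]
step 2: K = P̄·Hᵀ·S⁻¹ = [68734447624016/218697755034167 19094899976809/218697755034167; 79013645643069/218697755034167 -38839569524808/218697755034167; 72269141892232/218697755034167 -72769759318540/218697755034167]
step 2: x' = x̄ + K·y = [5598942656375/218697755034167, -187488485364441/218697755034167, 81574513709332/218697755034167]
step 2: P' = (I − K·H)·P̄ = [244878533897033/218697755034167 -352288172546034/218697755034167 39457998423741/218697755034167; -352288172546034/218697755034167 862603636378206/218697755034167 65622286936982/218697755034167; 39457998423741/218697755034167 65622286936982/218697755034167 72436014367668/218697755034167]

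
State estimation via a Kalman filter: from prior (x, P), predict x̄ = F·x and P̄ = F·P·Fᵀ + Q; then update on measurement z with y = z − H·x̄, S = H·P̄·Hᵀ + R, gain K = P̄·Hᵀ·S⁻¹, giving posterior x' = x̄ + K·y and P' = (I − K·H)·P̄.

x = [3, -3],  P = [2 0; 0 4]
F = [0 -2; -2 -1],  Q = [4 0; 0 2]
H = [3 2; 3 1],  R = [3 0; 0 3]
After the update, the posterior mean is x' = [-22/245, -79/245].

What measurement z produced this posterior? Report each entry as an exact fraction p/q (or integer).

x̄ = F·x = [6, -3]
P̄ = F·P·Fᵀ + Q = [20 8; 8 14]
S = H·P̄·Hᵀ + R = [335 280; 280 245]
K = P̄·Hᵀ·S⁻¹ = [-4/35 20/49; 4/7 -122/245]
x' − x̄ = [-1492/245, 656/245] = K·y
y = (KᵀK)⁻¹·Kᵀ·(x' − x̄) = [-11, -18]
z = y + H·x̄ = [-11, -18] + [12, 15] = [1, -3]

z = [1, -3]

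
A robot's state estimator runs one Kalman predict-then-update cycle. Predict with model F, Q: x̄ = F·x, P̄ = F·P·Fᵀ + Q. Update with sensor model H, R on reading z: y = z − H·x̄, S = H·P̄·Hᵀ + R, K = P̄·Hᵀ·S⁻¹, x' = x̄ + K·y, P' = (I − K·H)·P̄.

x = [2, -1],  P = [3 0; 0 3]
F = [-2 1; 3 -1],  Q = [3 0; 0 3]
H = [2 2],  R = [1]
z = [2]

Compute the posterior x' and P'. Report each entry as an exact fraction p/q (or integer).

x' = [-173/37, 211/37]
P' = [630/37 -633/37; -633/37 645/37]

x̄ = F·x = [-5, 7]
P̄ = F·P·Fᵀ + Q = [18 -21; -21 33]
y = z − H·x̄ = [-2]
S = H·P̄·Hᵀ + R = [37]
K = P̄·Hᵀ·S⁻¹ = [-6/37; 24/37]
x' = x̄ + K·y = [-173/37, 211/37]
P' = (I − K·H)·P̄ = [630/37 -633/37; -633/37 645/37]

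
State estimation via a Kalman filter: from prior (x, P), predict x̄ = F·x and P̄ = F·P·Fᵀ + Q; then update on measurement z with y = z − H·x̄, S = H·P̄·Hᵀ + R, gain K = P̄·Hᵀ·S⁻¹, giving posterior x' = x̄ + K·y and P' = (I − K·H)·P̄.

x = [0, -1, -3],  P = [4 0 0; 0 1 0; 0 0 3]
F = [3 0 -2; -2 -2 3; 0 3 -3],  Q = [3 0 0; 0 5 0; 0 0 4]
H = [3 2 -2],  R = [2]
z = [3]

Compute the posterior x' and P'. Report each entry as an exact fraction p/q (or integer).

x' = [2601/373, -2127/373, 1226/373]
P' = [17934/373 -17118/373 9750/373; -17118/373 17460/373 -8261/373; 9750/373 -8261/373 6456/373]

x̄ = F·x = [6, -7, 6]
P̄ = F·P·Fᵀ + Q = [51 -42 18; -42 52 -33; 18 -33 40]
y = z − H·x̄ = [11]
S = H·P̄·Hᵀ + R = [373]
K = P̄·Hᵀ·S⁻¹ = [33/373; 44/373; -92/373]
x' = x̄ + K·y = [2601/373, -2127/373, 1226/373]
P' = (I − K·H)·P̄ = [17934/373 -17118/373 9750/373; -17118/373 17460/373 -8261/373; 9750/373 -8261/373 6456/373]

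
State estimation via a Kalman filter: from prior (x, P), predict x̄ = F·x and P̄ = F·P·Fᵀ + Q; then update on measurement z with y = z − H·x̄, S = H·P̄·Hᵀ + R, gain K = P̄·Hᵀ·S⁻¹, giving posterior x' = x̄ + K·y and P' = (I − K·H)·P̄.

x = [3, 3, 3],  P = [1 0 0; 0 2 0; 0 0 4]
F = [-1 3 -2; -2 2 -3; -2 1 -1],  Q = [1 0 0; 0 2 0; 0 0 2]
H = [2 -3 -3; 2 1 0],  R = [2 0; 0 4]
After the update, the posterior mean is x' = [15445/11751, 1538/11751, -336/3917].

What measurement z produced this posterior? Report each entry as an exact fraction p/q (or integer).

z = [2, 2]

x̄ = F·x = [0, -9, -6]
P̄ = F·P·Fᵀ + Q = [36 38 16; 38 50 20; 16 20 12]
S = H·P̄·Hᵀ + R = [416 -314; -314 350]
K = P̄·Hᵀ·S⁻¹ = [760/11751 4375/11751; -1834/11751 2585/11751; -506/3917 128/3917]
x' − x̄ = [15445/11751, 107297/11751, 23166/3917] = K·y
y = (KᵀK)⁻¹·Kᵀ·(x' − x̄) = [-43, 11]
z = y + H·x̄ = [-43, 11] + [45, -9] = [2, 2]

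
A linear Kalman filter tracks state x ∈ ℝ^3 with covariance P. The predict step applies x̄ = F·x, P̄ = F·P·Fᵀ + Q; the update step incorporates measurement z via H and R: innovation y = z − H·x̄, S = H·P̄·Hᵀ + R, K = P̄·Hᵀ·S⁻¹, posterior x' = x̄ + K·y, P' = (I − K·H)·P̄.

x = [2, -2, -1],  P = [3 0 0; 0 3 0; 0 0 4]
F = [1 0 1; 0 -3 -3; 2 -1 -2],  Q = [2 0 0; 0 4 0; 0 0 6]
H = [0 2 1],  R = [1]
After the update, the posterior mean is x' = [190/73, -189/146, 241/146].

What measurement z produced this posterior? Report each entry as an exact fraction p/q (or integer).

z = [-1]

x̄ = F·x = [1, 9, 8]
P̄ = F·P·Fᵀ + Q = [9 -12 -2; -12 67 33; -2 33 37]
S = H·P̄·Hᵀ + R = [438]
K = P̄·Hᵀ·S⁻¹ = [-13/219; 167/438; 103/438]
x' − x̄ = [117/73, -1503/146, -927/146] = K·y
y = (KᵀK)⁻¹·Kᵀ·(x' − x̄) = [-27]
z = y + H·x̄ = [-27] + [26] = [-1]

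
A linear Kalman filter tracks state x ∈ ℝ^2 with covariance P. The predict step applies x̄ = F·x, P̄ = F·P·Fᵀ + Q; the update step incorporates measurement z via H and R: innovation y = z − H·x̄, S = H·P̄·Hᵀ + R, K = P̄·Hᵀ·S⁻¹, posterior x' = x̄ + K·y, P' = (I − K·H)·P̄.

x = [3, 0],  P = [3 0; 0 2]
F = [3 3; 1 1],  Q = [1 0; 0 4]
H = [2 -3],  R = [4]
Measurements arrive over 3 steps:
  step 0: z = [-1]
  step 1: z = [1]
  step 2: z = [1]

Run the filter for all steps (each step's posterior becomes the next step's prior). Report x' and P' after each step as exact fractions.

step 0: x̄ = F·x = [9, 3]
step 0: P̄ = F·P·Fᵀ + Q = [46 15; 15 9]
step 0: y = z − H·x̄ = [-10]
step 0: S = H·P̄·Hᵀ + R = [89]
step 0: K = P̄·Hᵀ·S⁻¹ = [47/89; 3/89]
step 0: x' = x̄ + K·y = [331/89, 237/89]
step 0: P' = (I − K·H)·P̄ = [1885/89 1194/89; 1194/89 792/89]
step 1: x̄ = F·x = [1704/89, 568/89]
step 1: P̄ = F·P·Fᵀ + Q = [45674/89 15195/89; 15195/89 5421/89]
step 1: y = z − H·x̄ = [-1615/89]
step 1: S = H·P̄·Hᵀ + R = [49501/89]
step 1: K = P̄·Hᵀ·S⁻¹ = [45763/49501; 14127/49501]
step 1: x' = x̄ + K·y = [117331/49501, 59567/49501]
step 1: P' = (I − K·H)·P̄ = [1872545/49501 1187346/49501; 1187346/49501 772728/49501]
step 2: x̄ = F·x = [530694/49501, 176898/49501]
step 2: P̄ = F·P·Fᵀ + Q = [45229186/49501 15059895/49501; 15059895/49501 5217969/49501]
step 2: y = z − H·x̄ = [-481193/49501]
step 2: S = H·P̄·Hᵀ + R = [47357729/49501]
step 2: K = P̄·Hᵀ·S⁻¹ = [45278687/47357729; 14465883/47357729]
step 2: x' = x̄ + K·y = [67567835/47357729, 28617723/47357729]
step 2: P' = (I − K·H)·P̄ = [1854347125/47357729 1175859834/47357729; 1175859834/47357729 764618712/47357729]

step 0: x' = [331/89, 237/89], P' = [1885/89 1194/89; 1194/89 792/89]
step 1: x' = [117331/49501, 59567/49501], P' = [1872545/49501 1187346/49501; 1187346/49501 772728/49501]
step 2: x' = [67567835/47357729, 28617723/47357729], P' = [1854347125/47357729 1175859834/47357729; 1175859834/47357729 764618712/47357729]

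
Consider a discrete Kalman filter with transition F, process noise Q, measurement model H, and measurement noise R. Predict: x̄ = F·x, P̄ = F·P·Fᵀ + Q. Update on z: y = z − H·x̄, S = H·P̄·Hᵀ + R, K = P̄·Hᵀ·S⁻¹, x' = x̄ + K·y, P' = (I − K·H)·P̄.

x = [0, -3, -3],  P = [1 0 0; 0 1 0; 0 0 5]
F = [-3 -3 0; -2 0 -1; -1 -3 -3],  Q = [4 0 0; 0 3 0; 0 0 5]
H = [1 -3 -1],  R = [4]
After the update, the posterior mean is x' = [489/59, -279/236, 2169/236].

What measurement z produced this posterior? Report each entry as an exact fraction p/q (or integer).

z = [3]

x̄ = F·x = [9, 3, 18]
P̄ = F·P·Fᵀ + Q = [22 6 12; 6 12 17; 12 17 60]
S = H·P̄·Hᵀ + R = [236]
K = P̄·Hᵀ·S⁻¹ = [-2/59; -47/236; -99/236]
x' − x̄ = [-42/59, -987/236, -2079/236] = K·y
y = (KᵀK)⁻¹·Kᵀ·(x' − x̄) = [21]
z = y + H·x̄ = [21] + [-18] = [3]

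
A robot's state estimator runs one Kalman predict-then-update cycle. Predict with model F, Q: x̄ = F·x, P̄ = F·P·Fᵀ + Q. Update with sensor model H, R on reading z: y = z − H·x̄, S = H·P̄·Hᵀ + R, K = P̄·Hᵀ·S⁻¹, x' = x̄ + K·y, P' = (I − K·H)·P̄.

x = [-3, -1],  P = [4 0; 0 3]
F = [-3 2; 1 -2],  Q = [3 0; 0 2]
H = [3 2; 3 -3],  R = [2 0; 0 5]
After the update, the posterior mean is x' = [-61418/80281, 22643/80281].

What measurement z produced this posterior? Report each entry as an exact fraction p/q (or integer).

x̄ = F·x = [7, -1]
P̄ = F·P·Fᵀ + Q = [51 -24; -24 18]
S = H·P̄·Hᵀ + R = [245 423; 423 1058]
K = P̄·Hᵀ·S⁻¹ = [15915/80281 10710/80281; 15210/80281 -15642/80281]
x' − x̄ = [-623385/80281, 102924/80281] = K·y
y = (KᵀK)⁻¹·Kᵀ·(x' − x̄) = [-21, -27]
z = y + H·x̄ = [-21, -27] + [19, 24] = [-2, -3]

z = [-2, -3]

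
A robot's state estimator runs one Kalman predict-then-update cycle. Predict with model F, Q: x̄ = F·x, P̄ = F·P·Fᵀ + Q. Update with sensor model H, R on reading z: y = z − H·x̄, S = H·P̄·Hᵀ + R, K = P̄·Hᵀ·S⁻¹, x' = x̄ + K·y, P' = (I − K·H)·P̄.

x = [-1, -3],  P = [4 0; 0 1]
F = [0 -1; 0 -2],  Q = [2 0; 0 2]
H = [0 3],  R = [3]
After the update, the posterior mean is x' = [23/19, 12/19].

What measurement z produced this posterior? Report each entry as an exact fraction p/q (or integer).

z = [1]

x̄ = F·x = [3, 6]
P̄ = F·P·Fᵀ + Q = [3 2; 2 6]
S = H·P̄·Hᵀ + R = [57]
K = P̄·Hᵀ·S⁻¹ = [2/19; 6/19]
x' − x̄ = [-34/19, -102/19] = K·y
y = (KᵀK)⁻¹·Kᵀ·(x' − x̄) = [-17]
z = y + H·x̄ = [-17] + [18] = [1]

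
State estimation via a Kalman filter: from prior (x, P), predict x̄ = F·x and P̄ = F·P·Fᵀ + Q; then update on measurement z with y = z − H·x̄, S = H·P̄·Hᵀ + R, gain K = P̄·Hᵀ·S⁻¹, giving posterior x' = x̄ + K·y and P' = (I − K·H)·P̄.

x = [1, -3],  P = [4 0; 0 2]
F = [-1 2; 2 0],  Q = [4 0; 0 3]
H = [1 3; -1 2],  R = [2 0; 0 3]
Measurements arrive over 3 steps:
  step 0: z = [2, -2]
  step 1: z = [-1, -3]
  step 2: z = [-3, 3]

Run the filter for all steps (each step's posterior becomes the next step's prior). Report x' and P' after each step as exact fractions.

step 0: x' = [8063/6671, 587/6671], P' = [8496/6671 -1248/6671; -1248/6671 1314/6671]
step 1: x' = [10363489/9318721, -6559678/9318721], P' = [10606668/9318721 -1608204/9318721; -1608204/9318721 1800282/9318721]
step 2: x' = [-33735063235/12115380911, 398452258/12115380911], P' = [13760027736/12115380911 -2078867592/12115380911; -2078867592/12115380911 2335287690/12115380911]

step 0: x̄ = F·x = [-7, 2]
step 0: P̄ = F·P·Fᵀ + Q = [16 -8; -8 19]
step 0: y = z − H·x̄ = [3, -13]
step 0: S = H·P̄·Hᵀ + R = [141 106; 106 127]
step 0: K = P̄·Hᵀ·S⁻¹ = [2376/6671 -3664/6671; 1347/6671 1292/6671]
step 0: x' = x̄ + K·y = [8063/6671, 587/6671]
step 0: P' = (I − K·H)·P̄ = [8496/6671 -1248/6671; -1248/6671 1314/6671]
step 1: x̄ = F·x = [-6889/6671, 16126/6671]
step 1: P̄ = F·P·Fᵀ + Q = [45428/6671 -21984/6671; -21984/6671 53997/6671]
step 1: y = z − H·x̄ = [-6880/953, -59154/6671]
step 1: S = H·P̄·Hᵀ + R = [58977/953 42934/953; 42934/953 369365/6671]
step 1: K = P̄·Hᵀ·S⁻¹ = [2891028/9318721 -4607692/9318721; 1896321/9318721 1736256/9318721]
step 1: x' = x̄ + K·y = [10363489/9318721, -6559678/9318721]
step 1: P' = (I − K·H)·P̄ = [10606668/9318721 -1608204/9318721; -1608204/9318721 1800282/9318721]
step 2: x̄ = F·x = [-23482845/9318721, 20726978/9318721]
step 2: P̄ = F·P·Fᵀ + Q = [61515496/9318721 -27646152/9318721; -27646152/9318721 70382835/9318721]
step 2: y = z − H·x̄ = [-66654252/9318721, -36980638/9318721]
step 2: S = H·P̄·Hᵀ + R = [547721541/9318721 388427666/9318721; 388427666/9318721 481587607/9318721]
step 2: K = P̄·Hᵀ·S⁻¹ = [3761712480/12115380911 -5972587640/12115380911; 2463497739/12115380911 2249814324/12115380911]
step 2: x' = x̄ + K·y = [-33735063235/12115380911, 398452258/12115380911]
step 2: P' = (I − K·H)·P̄ = [13760027736/12115380911 -2078867592/12115380911; -2078867592/12115380911 2335287690/12115380911]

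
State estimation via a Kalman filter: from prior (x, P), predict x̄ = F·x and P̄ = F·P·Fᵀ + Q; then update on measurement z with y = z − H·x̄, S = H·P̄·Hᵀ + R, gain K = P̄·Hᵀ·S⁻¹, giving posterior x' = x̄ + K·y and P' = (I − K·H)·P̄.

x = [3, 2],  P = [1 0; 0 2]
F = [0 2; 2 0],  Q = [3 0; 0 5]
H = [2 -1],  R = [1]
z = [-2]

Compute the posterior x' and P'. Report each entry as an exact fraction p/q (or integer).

x' = [64/27, 20/3]
P' = [55/27 11/3; 11/3 15/2]

x̄ = F·x = [4, 6]
P̄ = F·P·Fᵀ + Q = [11 0; 0 9]
y = z − H·x̄ = [-4]
S = H·P̄·Hᵀ + R = [54]
K = P̄·Hᵀ·S⁻¹ = [11/27; -1/6]
x' = x̄ + K·y = [64/27, 20/3]
P' = (I − K·H)·P̄ = [55/27 11/3; 11/3 15/2]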